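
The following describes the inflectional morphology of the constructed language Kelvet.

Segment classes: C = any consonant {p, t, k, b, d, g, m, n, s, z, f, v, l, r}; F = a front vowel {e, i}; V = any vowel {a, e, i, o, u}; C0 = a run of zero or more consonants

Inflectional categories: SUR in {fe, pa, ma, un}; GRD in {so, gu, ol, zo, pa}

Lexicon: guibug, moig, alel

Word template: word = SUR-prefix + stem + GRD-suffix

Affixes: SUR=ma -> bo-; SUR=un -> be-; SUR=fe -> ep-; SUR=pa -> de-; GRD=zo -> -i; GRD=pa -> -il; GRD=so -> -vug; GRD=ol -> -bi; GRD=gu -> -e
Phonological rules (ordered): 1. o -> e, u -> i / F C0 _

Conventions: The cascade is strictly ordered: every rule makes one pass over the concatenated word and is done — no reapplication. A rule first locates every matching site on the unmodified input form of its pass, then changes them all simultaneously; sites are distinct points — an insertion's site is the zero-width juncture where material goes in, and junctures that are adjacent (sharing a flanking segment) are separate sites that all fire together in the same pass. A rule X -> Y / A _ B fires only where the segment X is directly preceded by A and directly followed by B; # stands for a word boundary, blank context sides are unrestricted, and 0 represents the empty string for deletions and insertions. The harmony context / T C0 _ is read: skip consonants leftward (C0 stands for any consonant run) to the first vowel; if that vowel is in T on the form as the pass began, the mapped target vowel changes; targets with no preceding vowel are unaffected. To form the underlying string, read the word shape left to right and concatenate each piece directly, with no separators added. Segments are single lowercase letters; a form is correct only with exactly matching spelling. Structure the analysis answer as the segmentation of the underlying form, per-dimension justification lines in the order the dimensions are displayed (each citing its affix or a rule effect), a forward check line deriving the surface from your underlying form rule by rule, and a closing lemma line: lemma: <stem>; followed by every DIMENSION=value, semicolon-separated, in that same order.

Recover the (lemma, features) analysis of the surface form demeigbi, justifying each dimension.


underlying: de-moig-bi
SUR=pa - signalled by the affix de-
GRD=ol - signalled by the affix -bi
check: demoigbi -> demeigbi
lemma: moig; SUR=pa; GRD=ol


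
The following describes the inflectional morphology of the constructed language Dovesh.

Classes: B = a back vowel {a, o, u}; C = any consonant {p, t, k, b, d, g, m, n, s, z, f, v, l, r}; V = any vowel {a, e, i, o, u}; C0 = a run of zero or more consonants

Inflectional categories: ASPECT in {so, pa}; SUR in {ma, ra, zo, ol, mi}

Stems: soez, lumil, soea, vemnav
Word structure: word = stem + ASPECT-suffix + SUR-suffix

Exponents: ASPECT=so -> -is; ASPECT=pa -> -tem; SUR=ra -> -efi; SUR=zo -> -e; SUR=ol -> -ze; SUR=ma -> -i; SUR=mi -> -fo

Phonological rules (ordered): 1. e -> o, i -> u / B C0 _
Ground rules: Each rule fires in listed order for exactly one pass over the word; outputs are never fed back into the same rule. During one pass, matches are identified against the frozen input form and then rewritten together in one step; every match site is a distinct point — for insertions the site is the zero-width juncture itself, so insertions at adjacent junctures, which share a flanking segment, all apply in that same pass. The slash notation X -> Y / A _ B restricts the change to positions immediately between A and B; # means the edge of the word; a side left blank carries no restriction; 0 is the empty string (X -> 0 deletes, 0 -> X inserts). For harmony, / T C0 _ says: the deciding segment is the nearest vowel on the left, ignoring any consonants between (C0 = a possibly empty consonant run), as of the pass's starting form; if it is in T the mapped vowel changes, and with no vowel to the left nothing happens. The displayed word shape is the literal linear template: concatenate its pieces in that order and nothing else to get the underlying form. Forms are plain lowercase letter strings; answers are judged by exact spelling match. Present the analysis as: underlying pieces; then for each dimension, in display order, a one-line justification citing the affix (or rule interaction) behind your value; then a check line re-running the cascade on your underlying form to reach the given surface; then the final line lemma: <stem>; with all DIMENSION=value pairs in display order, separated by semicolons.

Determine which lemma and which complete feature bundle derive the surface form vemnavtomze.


underlying: vemnav-tem-ze
ASPECT=pa - signalled by the affix -tem
SUR=ol - signalled by the affix -ze
check: vemnavtemze -> vemnavtomze
lemma: vemnav; ASPECT=pa; SUR=ol


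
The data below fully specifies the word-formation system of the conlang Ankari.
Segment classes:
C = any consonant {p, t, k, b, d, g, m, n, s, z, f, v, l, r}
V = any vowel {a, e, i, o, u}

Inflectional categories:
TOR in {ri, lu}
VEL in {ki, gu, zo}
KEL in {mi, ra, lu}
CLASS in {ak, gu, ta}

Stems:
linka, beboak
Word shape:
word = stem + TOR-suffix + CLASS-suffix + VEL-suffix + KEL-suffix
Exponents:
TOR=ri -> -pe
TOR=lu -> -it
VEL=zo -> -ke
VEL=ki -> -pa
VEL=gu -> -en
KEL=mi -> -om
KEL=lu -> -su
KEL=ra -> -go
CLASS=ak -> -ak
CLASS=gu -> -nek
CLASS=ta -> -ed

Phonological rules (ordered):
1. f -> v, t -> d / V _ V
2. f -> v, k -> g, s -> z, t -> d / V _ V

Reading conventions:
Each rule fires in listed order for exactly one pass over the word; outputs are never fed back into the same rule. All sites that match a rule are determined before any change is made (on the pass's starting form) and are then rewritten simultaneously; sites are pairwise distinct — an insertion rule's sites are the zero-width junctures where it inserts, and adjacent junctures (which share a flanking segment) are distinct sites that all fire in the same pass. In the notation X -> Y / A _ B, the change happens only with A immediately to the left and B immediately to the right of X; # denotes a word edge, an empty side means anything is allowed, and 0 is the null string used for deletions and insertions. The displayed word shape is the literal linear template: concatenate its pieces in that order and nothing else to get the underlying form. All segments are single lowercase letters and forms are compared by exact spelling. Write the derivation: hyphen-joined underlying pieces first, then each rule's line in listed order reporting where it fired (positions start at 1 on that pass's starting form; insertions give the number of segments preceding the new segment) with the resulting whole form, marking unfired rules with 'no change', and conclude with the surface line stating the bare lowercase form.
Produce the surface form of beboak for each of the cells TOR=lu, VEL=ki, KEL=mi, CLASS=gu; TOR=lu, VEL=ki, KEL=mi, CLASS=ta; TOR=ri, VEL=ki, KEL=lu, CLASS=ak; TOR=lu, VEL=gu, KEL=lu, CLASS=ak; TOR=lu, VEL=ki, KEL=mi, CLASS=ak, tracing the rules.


cell TOR=lu, VEL=ki, KEL=mi, CLASS=gu:
underlying: beboak-it-nek-pa-om
1. f -> v, t -> d / V _ V: no change
2. f -> v, k -> g, s -> z, t -> d / V _ V: fires at position(s) 6: beboagitnekpaom
surface: beboagitnekpaom

cell TOR=lu, VEL=ki, KEL=mi, CLASS=ta:
underlying: beboak-it-ed-pa-om
1. f -> v, t -> d / V _ V: fires at position(s) 8: beboakidedpaom
2. f -> v, k -> g, s -> z, t -> d / V _ V: fires at position(s) 6: beboagidedpaom
surface: beboagidedpaom

cell TOR=ri, VEL=ki, KEL=lu, CLASS=ak:
underlying: beboak-pe-ak-pa-su
1. f -> v, t -> d / V _ V: no change
2. f -> v, k -> g, s -> z, t -> d / V _ V: fires at position(s) 13: beboakpeakpazu
surface: beboakpeakpazu

cell TOR=lu, VEL=gu, KEL=lu, CLASS=ak:
underlying: beboak-it-ak-en-su
1. f -> v, t -> d / V _ V: fires at position(s) 8: beboakidakensu
2. f -> v, k -> g, s -> z, t -> d / V _ V: fires at position(s) 6, 10: beboagidagensu
surface: beboagidagensu

cell TOR=lu, VEL=ki, KEL=mi, CLASS=ak:
underlying: beboak-it-ak-pa-om
1. f -> v, t -> d / V _ V: fires at position(s) 8: beboakidakpaom
2. f -> v, k -> g, s -> z, t -> d / V _ V: fires at position(s) 6: beboagidakpaom
surface: beboagidakpaom


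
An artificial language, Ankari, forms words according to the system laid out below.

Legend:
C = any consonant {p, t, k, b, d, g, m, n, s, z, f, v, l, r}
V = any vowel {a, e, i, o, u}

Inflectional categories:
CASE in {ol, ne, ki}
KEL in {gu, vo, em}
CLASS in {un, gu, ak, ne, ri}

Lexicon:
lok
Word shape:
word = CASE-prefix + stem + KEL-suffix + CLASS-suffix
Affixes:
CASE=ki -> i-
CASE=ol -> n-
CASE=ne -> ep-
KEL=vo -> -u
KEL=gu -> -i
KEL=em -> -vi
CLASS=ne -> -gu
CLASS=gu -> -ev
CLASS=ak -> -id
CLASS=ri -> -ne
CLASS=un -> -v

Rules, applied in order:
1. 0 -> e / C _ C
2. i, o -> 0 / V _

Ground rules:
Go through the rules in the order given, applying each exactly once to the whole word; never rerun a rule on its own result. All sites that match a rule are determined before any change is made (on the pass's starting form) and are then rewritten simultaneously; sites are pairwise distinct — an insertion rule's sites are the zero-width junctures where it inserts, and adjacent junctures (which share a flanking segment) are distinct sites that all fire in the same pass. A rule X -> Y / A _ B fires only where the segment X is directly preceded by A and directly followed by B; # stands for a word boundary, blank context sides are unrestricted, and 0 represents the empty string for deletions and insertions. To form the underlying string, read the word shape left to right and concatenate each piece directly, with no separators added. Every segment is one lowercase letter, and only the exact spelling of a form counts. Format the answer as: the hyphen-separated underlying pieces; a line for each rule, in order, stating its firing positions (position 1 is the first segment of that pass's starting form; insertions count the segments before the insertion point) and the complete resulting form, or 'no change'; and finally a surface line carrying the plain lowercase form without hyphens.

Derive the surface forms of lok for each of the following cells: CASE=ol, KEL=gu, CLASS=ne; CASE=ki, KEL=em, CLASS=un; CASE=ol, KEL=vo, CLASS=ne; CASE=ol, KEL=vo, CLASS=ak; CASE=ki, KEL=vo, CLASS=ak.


cell CASE=ol, KEL=gu, CLASS=ne:
underlying: n-lok-i-gu
1. 0 -> e / C _ C: inserts after position(s) 1: nelokigu
2. i, o -> 0 / V _: no change
surface: nelokigu

cell CASE=ki, KEL=em, CLASS=un:
underlying: i-lok-vi-v
1. 0 -> e / C _ C: inserts after position(s) 4: ilokeviv
2. i, o -> 0 / V _: no change
surface: ilokeviv

cell CASE=ol, KEL=vo, CLASS=ne:
underlying: n-lok-u-gu
1. 0 -> e / C _ C: inserts after position(s) 1: nelokugu
2. i, o -> 0 / V _: no change
surface: nelokugu

cell CASE=ol, KEL=vo, CLASS=ak:
underlying: n-lok-u-id
1. 0 -> e / C _ C: inserts after position(s) 1: nelokuid
2. i, o -> 0 / V _: fires at position(s) 7: nelokud
surface: nelokud

cell CASE=ki, KEL=vo, CLASS=ak:
underlying: i-lok-u-id
1. 0 -> e / C _ C: no change
2. i, o -> 0 / V _: fires at position(s) 6: ilokud
surface: ilokud


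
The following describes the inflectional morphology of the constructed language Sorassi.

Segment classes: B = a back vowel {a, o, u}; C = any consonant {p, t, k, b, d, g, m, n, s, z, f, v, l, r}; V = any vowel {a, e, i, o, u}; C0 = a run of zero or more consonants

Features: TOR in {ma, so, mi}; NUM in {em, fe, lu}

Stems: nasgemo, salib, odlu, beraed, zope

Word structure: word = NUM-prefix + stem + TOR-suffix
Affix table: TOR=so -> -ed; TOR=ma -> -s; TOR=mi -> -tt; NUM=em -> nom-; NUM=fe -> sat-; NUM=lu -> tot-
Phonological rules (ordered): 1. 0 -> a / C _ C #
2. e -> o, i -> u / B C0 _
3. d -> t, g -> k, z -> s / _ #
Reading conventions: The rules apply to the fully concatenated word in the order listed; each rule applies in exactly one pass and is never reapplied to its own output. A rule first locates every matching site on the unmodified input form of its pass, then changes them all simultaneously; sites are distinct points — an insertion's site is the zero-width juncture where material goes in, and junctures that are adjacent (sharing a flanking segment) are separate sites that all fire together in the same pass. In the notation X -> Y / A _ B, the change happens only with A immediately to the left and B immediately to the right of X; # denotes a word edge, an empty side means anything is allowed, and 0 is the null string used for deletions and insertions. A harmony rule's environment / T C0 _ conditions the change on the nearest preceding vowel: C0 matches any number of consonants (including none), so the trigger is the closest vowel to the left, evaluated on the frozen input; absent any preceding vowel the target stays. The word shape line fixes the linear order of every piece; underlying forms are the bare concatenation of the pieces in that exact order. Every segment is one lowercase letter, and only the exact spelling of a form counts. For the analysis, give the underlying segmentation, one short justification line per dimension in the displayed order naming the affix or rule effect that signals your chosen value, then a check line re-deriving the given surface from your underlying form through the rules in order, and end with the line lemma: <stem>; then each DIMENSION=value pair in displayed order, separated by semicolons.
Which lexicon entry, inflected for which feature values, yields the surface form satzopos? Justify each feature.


underlying: sat-zope-s
TOR=ma - signalled by the affix -s
NUM=fe - signalled by the affix sat-
check: satzopes -> satzopes -> satzopos -> satzopos
lemma: zope; TOR=ma; NUM=fe


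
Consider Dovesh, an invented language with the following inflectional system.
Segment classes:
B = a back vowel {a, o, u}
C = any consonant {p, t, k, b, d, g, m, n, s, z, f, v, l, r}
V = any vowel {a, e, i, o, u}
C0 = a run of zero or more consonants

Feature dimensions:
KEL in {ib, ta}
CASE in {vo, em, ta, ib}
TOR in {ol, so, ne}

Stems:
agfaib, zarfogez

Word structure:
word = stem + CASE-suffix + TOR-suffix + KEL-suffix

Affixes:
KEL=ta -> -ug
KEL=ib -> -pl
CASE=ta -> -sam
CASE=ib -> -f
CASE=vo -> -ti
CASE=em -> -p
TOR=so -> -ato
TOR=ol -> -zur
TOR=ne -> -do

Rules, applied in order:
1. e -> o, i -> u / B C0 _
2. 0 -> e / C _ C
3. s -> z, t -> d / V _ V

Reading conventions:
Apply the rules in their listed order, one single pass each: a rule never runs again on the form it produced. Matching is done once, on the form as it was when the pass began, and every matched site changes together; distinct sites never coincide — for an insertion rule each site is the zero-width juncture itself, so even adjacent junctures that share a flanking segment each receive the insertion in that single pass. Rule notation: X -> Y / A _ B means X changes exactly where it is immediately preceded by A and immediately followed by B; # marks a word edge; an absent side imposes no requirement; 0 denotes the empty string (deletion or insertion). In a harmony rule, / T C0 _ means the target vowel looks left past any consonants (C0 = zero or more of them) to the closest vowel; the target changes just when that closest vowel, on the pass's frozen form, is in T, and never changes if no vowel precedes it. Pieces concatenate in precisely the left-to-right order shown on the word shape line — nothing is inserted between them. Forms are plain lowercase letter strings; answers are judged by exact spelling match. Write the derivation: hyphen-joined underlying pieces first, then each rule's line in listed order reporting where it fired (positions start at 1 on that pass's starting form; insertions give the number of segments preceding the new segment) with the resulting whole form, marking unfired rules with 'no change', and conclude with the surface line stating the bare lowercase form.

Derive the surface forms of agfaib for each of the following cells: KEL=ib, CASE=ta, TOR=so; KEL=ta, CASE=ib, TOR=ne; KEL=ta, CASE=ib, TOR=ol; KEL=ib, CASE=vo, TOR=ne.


cell KEL=ib, CASE=ta, TOR=so:
underlying: agfaib-sam-ato-pl
1. e -> o, i -> u / B C0 _: fires at position(s) 5: agfaubsamatopl
2. 0 -> e / C _ C: inserts after position(s) 2, 6, 13: agefaubesamatopel
3. s -> z, t -> d / V _ V: fires at position(s) 9, 13: agefaubezamadopel
surface: agefaubezamadopel

cell KEL=ta, CASE=ib, TOR=ne:
underlying: agfaib-f-do-ug
1. e -> o, i -> u / B C0 _: fires at position(s) 5: agfaubfdoug
2. 0 -> e / C _ C: inserts after position(s) 2, 6, 7: agefaubefedoug
3. s -> z, t -> d / V _ V: no change
surface: agefaubefedoug

cell KEL=ta, CASE=ib, TOR=ol:
underlying: agfaib-f-zur-ug
1. e -> o, i -> u / B C0 _: fires at position(s) 5: agfaubfzurug
2. 0 -> e / C _ C: inserts after position(s) 2, 6, 7: agefaubefezurug
3. s -> z, t -> d / V _ V: no change
surface: agefaubefezurug

cell KEL=ib, CASE=vo, TOR=ne:
underlying: agfaib-ti-do-pl
1. e -> o, i -> u / B C0 _: fires at position(s) 5: agfaubtidopl
2. 0 -> e / C _ C: inserts after position(s) 2, 6, 11: agefaubetidopel
3. s -> z, t -> d / V _ V: fires at position(s) 9: agefaubedidopel
surface: agefaubedidopel


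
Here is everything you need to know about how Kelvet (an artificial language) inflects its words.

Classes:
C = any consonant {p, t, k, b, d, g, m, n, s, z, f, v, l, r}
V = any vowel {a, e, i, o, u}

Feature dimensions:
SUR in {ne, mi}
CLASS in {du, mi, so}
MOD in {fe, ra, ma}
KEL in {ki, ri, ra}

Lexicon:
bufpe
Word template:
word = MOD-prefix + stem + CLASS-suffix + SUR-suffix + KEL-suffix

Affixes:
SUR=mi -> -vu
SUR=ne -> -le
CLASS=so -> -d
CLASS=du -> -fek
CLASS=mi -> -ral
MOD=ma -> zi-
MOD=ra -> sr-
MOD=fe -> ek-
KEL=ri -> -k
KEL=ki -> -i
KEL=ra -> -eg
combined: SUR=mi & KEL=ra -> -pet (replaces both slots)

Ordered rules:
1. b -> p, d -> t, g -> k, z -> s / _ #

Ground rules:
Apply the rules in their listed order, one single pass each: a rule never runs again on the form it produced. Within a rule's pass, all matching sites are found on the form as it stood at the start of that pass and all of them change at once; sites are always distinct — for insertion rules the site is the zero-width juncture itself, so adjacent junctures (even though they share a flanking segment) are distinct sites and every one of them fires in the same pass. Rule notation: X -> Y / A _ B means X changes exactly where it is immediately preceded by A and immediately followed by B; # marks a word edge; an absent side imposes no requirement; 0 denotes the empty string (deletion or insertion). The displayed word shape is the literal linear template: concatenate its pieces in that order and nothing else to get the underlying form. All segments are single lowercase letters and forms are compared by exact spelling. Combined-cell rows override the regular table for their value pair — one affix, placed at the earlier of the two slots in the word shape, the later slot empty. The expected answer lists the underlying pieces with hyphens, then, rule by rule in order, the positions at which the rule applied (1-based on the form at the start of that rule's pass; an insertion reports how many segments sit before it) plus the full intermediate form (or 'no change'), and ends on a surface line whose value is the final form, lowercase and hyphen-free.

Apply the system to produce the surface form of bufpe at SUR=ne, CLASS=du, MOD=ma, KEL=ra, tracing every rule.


underlying: zi-bufpe-fek-le-eg
1. b -> p, d -> t, g -> k, z -> s / _ #: fires at position(s) 14: zibufpefekleek
surface: zibufpefekleek


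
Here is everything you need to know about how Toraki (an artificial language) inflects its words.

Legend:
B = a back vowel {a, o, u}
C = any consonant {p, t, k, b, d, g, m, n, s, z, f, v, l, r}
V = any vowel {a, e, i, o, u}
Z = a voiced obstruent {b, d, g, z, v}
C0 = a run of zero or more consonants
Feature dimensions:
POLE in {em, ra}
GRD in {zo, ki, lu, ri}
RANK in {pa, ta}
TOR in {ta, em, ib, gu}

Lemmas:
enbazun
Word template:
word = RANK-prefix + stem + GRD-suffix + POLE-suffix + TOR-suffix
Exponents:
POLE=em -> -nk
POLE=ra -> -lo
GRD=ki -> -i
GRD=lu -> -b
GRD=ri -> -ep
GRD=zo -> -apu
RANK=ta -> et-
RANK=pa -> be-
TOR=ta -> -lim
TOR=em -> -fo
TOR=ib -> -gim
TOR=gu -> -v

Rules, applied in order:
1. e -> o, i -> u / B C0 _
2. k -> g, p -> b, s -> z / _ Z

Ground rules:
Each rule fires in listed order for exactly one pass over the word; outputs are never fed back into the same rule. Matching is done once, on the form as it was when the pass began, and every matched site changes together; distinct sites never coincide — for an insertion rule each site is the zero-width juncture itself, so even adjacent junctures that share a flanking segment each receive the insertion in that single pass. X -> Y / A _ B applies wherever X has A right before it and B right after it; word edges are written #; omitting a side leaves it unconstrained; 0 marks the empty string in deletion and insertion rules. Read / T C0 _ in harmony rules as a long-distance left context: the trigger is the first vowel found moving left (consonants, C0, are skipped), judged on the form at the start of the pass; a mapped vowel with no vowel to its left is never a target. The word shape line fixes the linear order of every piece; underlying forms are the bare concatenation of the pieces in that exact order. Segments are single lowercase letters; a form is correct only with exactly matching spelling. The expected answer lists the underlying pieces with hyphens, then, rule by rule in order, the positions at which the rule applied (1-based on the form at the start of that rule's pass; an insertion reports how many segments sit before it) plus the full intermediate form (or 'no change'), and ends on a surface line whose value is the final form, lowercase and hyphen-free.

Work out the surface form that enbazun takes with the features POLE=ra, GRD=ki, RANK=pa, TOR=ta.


underlying: be-enbazun-i-lo-lim
1. e -> o, i -> u / B C0 _: fires at position(s) 10, 14: beenbazunulolum
2. k -> g, p -> b, s -> z / _ Z: no change
surface: beenbazunulolum


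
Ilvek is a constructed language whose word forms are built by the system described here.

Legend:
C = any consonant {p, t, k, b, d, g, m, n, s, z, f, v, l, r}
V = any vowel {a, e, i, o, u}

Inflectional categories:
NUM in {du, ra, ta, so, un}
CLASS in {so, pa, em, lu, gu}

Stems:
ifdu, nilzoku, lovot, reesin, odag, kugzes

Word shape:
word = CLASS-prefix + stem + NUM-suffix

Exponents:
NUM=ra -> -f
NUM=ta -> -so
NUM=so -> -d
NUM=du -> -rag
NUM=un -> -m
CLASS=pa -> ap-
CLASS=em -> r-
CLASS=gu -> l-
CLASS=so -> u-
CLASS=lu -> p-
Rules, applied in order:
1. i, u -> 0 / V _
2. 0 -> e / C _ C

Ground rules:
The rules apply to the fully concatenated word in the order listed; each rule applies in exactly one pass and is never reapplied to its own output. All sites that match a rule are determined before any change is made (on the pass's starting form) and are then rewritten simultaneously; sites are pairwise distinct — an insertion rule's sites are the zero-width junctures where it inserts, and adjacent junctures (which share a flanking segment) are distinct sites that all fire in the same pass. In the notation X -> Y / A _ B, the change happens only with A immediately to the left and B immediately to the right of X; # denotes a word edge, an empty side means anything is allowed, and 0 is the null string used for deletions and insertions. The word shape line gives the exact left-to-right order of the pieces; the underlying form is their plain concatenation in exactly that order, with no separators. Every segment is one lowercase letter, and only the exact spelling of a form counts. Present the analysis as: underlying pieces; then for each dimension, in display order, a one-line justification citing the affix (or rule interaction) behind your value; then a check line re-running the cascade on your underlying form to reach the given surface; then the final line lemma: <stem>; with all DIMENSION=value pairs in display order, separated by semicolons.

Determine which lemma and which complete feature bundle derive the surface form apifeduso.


underlying: ap-ifdu-so
NUM=ta - signalled by the affix -so
CLASS=pa - signalled by the affix ap-
check: apifduso -> apifduso -> apifeduso
lemma: ifdu; NUM=ta; CLASS=pa


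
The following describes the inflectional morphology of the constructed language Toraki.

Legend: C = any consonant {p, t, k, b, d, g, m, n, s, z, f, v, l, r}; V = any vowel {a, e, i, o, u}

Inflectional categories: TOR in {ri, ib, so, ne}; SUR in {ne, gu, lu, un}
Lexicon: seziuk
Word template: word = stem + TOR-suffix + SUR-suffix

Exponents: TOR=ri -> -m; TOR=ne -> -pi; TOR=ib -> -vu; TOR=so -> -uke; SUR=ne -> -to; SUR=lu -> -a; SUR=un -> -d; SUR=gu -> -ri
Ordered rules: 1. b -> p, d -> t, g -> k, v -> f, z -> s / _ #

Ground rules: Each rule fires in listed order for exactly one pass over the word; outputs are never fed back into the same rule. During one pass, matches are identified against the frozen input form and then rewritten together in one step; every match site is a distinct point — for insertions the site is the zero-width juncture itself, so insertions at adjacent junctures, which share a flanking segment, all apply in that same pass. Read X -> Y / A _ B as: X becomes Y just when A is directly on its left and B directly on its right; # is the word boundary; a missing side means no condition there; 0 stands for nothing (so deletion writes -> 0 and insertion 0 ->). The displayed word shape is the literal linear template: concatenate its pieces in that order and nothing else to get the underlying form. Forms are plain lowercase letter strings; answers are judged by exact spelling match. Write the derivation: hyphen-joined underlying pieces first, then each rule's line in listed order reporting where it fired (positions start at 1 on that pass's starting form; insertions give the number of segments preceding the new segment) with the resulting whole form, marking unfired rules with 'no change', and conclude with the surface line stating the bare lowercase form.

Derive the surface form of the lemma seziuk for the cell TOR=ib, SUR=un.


underlying: seziuk-vu-d
1. b -> p, d -> t, g -> k, v -> f, z -> s / _ #: fires at position(s) 9: seziukvut
surface: seziukvut


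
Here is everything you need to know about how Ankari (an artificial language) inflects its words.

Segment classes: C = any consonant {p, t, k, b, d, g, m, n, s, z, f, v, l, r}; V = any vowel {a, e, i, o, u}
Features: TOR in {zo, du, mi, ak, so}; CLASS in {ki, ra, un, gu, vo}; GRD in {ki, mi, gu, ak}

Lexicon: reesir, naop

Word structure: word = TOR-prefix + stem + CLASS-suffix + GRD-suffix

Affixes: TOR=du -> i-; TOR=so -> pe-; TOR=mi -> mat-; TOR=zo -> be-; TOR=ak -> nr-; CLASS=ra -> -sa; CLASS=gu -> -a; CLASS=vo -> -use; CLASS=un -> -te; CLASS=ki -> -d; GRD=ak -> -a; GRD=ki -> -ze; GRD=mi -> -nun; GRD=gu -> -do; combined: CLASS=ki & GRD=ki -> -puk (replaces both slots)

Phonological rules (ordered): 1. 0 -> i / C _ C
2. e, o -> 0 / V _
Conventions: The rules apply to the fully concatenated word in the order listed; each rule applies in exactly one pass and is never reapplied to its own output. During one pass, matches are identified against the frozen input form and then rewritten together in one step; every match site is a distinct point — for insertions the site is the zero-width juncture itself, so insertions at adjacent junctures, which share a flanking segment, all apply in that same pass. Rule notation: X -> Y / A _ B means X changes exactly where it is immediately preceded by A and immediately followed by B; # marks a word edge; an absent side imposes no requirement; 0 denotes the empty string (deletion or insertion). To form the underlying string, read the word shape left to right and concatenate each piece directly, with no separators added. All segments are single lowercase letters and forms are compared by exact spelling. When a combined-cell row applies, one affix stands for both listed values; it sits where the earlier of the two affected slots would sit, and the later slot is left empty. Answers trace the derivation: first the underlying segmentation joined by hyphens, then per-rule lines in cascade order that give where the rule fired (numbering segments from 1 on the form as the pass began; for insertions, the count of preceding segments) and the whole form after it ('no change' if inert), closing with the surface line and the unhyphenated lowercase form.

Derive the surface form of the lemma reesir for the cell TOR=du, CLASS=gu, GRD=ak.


underlying: i-reesir-a-a
1. 0 -> i / C _ C: no change
2. e, o -> 0 / V _: fires at position(s) 4: iresiraa
surface: iresiraa


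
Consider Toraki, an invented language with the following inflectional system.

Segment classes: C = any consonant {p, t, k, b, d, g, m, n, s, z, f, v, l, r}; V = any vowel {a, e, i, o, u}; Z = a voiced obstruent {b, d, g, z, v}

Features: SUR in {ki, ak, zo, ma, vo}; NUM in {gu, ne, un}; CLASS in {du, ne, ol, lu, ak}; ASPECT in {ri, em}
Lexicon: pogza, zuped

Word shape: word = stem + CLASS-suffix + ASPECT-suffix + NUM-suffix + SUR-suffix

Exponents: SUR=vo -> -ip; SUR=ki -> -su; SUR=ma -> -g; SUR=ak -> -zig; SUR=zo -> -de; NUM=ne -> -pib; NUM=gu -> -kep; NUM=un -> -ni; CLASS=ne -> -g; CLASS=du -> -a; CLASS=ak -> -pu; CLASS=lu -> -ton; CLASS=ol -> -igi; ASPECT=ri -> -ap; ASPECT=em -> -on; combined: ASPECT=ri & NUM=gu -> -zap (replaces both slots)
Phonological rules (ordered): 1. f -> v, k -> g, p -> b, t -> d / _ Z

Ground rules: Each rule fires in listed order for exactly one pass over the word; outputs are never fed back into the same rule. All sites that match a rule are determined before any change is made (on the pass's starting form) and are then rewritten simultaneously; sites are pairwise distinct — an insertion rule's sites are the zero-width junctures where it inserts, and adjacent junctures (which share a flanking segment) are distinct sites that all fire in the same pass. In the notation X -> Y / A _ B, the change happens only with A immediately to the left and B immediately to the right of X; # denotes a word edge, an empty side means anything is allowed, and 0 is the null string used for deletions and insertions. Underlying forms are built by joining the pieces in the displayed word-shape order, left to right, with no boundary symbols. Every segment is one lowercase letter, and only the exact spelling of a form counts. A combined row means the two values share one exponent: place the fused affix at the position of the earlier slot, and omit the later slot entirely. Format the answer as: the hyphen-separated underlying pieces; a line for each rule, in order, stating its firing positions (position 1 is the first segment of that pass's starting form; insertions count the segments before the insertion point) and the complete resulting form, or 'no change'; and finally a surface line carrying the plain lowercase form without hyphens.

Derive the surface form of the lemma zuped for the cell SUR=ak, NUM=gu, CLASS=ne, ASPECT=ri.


underlying: zuped-g-zap-zig
1. f -> v, k -> g, p -> b, t -> d / _ Z: fires at position(s) 9: zupedgzabzig
surface: zupedgzabzig


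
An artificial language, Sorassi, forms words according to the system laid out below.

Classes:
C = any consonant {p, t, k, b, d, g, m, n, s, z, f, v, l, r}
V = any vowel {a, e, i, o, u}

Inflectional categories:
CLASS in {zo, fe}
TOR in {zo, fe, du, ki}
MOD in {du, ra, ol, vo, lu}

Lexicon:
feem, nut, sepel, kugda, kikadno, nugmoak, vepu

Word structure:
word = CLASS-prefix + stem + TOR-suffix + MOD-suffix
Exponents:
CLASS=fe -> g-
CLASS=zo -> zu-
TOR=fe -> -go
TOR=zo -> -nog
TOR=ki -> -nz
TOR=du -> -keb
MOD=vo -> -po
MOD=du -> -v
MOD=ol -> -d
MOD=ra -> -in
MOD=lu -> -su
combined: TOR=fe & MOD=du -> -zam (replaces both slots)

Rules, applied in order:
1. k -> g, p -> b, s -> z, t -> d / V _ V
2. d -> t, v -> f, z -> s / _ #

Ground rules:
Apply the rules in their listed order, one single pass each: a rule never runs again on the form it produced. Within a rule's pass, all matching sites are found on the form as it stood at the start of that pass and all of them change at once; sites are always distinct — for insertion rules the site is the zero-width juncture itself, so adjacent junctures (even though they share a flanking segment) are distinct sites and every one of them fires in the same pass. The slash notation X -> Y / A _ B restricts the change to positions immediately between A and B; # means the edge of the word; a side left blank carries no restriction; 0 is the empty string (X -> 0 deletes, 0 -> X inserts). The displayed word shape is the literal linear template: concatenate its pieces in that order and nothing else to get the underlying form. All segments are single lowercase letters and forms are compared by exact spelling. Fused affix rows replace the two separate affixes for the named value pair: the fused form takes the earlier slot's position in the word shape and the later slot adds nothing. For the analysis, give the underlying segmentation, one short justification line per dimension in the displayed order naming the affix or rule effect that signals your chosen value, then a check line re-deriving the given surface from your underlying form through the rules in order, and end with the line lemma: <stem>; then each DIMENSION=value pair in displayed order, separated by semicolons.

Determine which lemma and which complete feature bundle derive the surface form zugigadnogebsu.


underlying: zu-kikadno-keb-su
CLASS=zo - signalled by the affix zu-
TOR=du - signalled by the affix -keb
MOD=lu - signalled by the affix -su
check: zukikadnokebsu -> zugigadnogebsu -> zugigadnogebsu
lemma: kikadno; CLASS=zo; TOR=du; MOD=lu


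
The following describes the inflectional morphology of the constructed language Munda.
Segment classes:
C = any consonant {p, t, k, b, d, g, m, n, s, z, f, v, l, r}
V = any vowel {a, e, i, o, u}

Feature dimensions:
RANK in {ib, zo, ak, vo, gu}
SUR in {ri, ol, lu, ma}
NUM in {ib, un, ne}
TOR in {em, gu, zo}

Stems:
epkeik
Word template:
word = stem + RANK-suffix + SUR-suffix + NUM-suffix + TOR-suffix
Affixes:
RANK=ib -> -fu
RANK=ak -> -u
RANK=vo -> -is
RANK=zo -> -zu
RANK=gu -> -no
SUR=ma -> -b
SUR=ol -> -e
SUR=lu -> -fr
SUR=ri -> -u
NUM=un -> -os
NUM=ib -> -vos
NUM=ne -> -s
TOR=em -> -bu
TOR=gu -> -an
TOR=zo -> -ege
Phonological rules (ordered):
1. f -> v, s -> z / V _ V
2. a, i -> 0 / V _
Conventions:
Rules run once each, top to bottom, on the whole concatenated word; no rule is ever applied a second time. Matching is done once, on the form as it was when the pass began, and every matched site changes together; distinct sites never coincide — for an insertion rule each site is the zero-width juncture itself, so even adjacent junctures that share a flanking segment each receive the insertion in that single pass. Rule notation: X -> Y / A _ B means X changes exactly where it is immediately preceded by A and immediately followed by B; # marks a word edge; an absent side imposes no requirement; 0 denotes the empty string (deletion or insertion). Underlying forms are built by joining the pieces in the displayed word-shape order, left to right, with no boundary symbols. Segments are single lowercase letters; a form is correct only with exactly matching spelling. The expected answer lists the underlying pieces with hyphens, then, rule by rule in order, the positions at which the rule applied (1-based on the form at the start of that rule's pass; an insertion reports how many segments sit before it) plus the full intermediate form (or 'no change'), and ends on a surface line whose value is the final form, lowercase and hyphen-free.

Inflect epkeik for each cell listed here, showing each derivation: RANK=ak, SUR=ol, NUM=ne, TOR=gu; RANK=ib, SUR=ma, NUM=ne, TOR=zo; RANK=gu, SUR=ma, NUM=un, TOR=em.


cell RANK=ak, SUR=ol, NUM=ne, TOR=gu:
underlying: epkeik-u-e-s-an
1. f -> v, s -> z / V _ V: fires at position(s) 9: epkeikuezan
2. a, i -> 0 / V _: fires at position(s) 5: epkekuezan
surface: epkekuezan

cell RANK=ib, SUR=ma, NUM=ne, TOR=zo:
underlying: epkeik-fu-b-s-ege
1. f -> v, s -> z / V _ V: no change
2. a, i -> 0 / V _: fires at position(s) 5: epkekfubsege
surface: epkekfubsege

cell RANK=gu, SUR=ma, NUM=un, TOR=em:
underlying: epkeik-no-b-os-bu
1. f -> v, s -> z / V _ V: no change
2. a, i -> 0 / V _: fires at position(s) 5: epkeknobosbu
surface: epkeknobosbu


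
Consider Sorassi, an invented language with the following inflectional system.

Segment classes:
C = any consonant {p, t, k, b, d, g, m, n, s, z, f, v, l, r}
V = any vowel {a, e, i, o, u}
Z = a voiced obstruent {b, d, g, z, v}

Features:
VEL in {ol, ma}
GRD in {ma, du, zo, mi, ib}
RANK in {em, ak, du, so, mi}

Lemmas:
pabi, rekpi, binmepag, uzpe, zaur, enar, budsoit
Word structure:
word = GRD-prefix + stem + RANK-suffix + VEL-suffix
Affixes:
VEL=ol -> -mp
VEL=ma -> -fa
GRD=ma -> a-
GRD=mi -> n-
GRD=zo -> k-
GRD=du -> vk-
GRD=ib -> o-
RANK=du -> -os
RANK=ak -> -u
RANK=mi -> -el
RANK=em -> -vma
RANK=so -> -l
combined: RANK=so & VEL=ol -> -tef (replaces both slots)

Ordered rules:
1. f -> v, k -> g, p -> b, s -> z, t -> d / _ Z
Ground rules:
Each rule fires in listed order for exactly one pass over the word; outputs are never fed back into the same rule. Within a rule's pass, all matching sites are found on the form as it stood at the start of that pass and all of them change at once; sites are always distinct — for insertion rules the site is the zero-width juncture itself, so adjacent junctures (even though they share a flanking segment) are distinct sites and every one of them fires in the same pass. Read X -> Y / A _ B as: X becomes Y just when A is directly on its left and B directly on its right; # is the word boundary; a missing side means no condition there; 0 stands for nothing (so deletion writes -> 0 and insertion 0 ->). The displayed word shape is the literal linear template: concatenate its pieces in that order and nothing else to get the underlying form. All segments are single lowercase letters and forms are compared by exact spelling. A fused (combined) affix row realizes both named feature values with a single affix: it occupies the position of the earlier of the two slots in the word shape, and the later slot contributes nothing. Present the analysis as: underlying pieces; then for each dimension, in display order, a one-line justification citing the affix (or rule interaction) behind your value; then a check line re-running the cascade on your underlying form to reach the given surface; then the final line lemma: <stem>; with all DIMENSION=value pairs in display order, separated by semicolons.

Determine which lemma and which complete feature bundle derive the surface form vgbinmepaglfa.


underlying: vk-binmepag-l-fa
VEL=ma - signalled by the affix -fa
GRD=du - signalled by the affix vk-
RANK=so - signalled by the affix -l
check: vkbinmepaglfa -> vgbinmepaglfa
lemma: binmepag; VEL=ma; GRD=du; RANK=so


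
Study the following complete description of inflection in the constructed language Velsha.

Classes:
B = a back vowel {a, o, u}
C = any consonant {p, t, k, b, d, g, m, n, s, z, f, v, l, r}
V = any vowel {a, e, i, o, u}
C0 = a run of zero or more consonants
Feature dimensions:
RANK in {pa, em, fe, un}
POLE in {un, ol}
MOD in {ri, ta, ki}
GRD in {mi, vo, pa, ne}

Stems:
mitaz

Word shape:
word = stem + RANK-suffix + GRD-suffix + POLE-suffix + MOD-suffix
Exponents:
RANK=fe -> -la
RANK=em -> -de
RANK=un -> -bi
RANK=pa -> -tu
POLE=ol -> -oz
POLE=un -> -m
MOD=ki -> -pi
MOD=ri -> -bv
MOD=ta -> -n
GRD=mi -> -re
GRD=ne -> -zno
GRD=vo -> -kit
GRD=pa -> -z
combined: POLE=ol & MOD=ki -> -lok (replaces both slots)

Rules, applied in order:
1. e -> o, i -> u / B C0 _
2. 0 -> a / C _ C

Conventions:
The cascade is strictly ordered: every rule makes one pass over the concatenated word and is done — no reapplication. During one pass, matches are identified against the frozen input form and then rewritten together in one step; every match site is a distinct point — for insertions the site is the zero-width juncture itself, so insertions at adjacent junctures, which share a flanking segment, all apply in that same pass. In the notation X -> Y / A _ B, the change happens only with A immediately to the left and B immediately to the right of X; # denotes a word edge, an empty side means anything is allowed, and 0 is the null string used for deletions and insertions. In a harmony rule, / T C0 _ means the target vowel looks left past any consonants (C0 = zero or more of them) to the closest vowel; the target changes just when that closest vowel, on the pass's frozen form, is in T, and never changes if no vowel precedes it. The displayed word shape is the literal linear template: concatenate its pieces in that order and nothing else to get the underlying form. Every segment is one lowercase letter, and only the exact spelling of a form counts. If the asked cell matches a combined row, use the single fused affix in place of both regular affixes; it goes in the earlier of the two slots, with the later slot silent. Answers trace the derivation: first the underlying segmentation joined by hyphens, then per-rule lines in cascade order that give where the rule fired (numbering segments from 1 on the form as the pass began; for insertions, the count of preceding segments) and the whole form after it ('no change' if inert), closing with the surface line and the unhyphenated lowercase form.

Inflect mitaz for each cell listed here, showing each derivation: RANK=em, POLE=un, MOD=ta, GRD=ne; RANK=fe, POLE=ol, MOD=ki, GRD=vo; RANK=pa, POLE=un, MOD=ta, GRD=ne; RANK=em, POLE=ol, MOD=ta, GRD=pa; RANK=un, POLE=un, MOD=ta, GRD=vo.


cell RANK=em, POLE=un, MOD=ta, GRD=ne:
underlying: mitaz-de-zno-m-n
1. e -> o, i -> u / B C0 _: fires at position(s) 7: mitazdoznomn
2. 0 -> a / C _ C: inserts after position(s) 5, 8, 11: mitazadozanoman
surface: mitazadozanoman

cell RANK=fe, POLE=ol, MOD=ki, GRD=vo:
underlying: mitaz-la-kit-lok
1. e -> o, i -> u / B C0 _: fires at position(s) 9: mitazlakutlok
2. 0 -> a / C _ C: inserts after position(s) 5, 10: mitazalakutalok
surface: mitazalakutalok

cell RANK=pa, POLE=un, MOD=ta, GRD=ne:
underlying: mitaz-tu-zno-m-n
1. e -> o, i -> u / B C0 _: no change
2. 0 -> a / C _ C: inserts after position(s) 5, 8, 11: mitazatuzanoman
surface: mitazatuzanoman

cell RANK=em, POLE=ol, MOD=ta, GRD=pa:
underlying: mitaz-de-z-oz-n
1. e -> o, i -> u / B C0 _: fires at position(s) 7: mitazdozozn
2. 0 -> a / C _ C: inserts after position(s) 5, 10: mitazadozozan
surface: mitazadozozan

cell RANK=un, POLE=un, MOD=ta, GRD=vo:
underlying: mitaz-bi-kit-m-n
1. e -> o, i -> u / B C0 _: fires at position(s) 7: mitazbukitmn
2. 0 -> a / C _ C: inserts after position(s) 5, 10, 11: mitazabukitaman
surface: mitazabukitaman
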